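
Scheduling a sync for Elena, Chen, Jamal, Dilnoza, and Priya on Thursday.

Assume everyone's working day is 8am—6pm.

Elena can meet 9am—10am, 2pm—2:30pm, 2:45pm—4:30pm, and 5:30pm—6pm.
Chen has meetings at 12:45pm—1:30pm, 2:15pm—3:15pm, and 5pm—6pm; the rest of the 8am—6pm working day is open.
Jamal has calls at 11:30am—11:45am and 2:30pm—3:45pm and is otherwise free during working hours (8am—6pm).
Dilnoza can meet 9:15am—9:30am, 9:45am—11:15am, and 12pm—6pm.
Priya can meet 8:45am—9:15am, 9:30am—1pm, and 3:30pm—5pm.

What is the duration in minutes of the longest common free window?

Chen free within 08:00–18:00: 08:00–12:45, 13:30–14:15, 15:15–17:00.
Jamal free within 08:00–18:00: 08:00–11:30, 11:45–14:30, 15:45–18:00.
Elena ∩ Chen: 09:00–10:00, 14:00–14:15, 15:15–16:30.
Elena ∩ Chen ∩ Jamal: 09:00–10:00, 14:00–14:15, 15:45–16:30.
Elena ∩ Chen ∩ Jamal ∩ Dilnoza: 09:15–09:30, 09:45–10:00, 14:00–14:15, 15:45–16:30.
Elena ∩ Chen ∩ Jamal ∩ Dilnoza ∩ Priya: 09:45–10:00, 15:45–16:30.
Common window lengths: 15, 45 min; longest is 45.

45 minutes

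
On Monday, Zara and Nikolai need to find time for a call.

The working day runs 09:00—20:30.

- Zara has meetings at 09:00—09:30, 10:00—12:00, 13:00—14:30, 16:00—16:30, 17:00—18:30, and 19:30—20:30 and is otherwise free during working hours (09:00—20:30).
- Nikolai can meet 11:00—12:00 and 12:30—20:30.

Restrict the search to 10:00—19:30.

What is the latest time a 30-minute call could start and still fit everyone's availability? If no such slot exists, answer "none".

Zara free within 09:00–20:30: 09:30–10:00, 12:00–13:00, 14:30–16:00, 16:30–17:00, 18:30–19:30.
Zara ∩ Nikolai: 12:30–13:00, 14:30–16:00, 16:30–17:00, 18:30–19:30.
Restricted to 10:00–19:30: 12:30–13:00, 14:30–16:00, 16:30–17:00, 18:30–19:30.
Windows ≥ 30 min: 12:30–13:00, 14:30–16:00, 16:30–17:00, 18:30–19:30.
Latest start in the last window 18:30–19:30 is 19:30 − 30 min = 19:00.

19:00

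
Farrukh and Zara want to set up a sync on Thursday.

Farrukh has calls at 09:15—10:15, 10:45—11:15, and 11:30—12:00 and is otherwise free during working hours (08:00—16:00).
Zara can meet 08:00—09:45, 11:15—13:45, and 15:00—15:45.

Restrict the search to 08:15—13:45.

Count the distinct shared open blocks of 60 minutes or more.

2

Farrukh free within 08:00–16:00: 08:00–09:15, 10:15–10:45, 11:15–11:30, 12:00–16:00.
Farrukh ∩ Zara: 08:00–09:15, 11:15–11:30, 12:00–13:45, 15:00–15:45.
Restricted to 08:15–13:45: 08:15–09:15, 11:15–11:30, 12:00–13:45.
Windows ≥ 60 min: 08:15–09:15, 12:00–13:45.
That's 2 windows.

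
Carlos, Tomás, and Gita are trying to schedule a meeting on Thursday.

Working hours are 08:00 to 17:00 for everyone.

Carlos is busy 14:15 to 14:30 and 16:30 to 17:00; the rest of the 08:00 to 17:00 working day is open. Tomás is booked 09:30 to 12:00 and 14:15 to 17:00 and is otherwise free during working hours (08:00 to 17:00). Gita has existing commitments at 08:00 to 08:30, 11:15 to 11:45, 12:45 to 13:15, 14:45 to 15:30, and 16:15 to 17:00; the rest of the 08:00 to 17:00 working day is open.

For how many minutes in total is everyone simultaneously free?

Carlos free within 08:00–17:00: 08:00–14:15, 14:30–16:30.
Tomás free within 08:00–17:00: 08:00–09:30, 12:00–14:15.
Gita free within 08:00–17:00: 08:30–11:15, 11:45–12:45, 13:15–14:45, 15:30–16:15.
Carlos ∩ Tomás: 08:00–09:30, 12:00–14:15.
Carlos ∩ Tomás ∩ Gita: 08:30–09:30, 12:00–12:45, 13:15–14:15.
Total common minutes: 60 + 45 + 60 = 165.

165 minutes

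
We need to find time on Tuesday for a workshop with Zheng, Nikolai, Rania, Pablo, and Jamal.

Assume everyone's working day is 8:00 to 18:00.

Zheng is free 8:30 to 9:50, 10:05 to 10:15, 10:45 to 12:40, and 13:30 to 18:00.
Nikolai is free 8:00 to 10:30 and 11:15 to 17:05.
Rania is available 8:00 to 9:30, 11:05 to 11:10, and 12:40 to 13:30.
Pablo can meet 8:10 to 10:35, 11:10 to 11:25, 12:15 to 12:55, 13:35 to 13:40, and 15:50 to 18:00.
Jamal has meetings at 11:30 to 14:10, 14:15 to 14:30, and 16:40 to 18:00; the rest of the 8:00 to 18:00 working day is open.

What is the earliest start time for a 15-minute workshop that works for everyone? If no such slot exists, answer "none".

08:30

Jamal free within 08:00–18:00: 08:00–11:30, 14:10–14:15, 14:30–16:40.
Zheng ∩ Nikolai: 08:30–09:50, 10:05–10:15, 11:15–12:40, 13:30–17:05.
Zheng ∩ Nikolai ∩ Rania: 08:30–09:30.
Zheng ∩ Nikolai ∩ Rania ∩ Pablo: 08:30–09:30.
Zheng ∩ Nikolai ∩ Rania ∩ Pablo ∩ Jamal: 08:30–09:30.
Windows ≥ 15 min: 08:30–09:30.
Earliest such window starts at 08:30.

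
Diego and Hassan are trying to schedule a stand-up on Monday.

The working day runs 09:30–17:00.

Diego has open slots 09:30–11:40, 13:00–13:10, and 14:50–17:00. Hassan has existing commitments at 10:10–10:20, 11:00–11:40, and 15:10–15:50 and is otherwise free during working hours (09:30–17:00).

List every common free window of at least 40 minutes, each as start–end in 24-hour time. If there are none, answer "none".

09:30–10:10, 10:20–11:00, 15:50–17:00

Hassan free within 09:30–17:00: 09:30–10:10, 10:20–11:00, 11:40–15:10, 15:50–17:00.
Diego ∩ Hassan: 09:30–10:10, 10:20–11:00, 13:00–13:10, 14:50–15:10, 15:50–17:00.
Windows ≥ 40 min: 09:30–10:10, 10:20–11:00, 15:50–17:00.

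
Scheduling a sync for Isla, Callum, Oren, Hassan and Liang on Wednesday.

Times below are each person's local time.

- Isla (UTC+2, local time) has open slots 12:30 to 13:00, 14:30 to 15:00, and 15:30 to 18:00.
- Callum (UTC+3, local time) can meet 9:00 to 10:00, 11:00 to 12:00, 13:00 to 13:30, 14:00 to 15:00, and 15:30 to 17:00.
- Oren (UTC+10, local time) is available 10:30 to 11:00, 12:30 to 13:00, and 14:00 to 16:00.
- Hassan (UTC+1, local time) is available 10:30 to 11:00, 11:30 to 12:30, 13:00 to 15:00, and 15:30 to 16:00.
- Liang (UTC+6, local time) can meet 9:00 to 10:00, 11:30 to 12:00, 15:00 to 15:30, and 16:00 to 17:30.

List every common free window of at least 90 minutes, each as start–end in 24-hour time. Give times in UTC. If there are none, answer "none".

Isla → UTC: 10:30–11:00, 12:30–13:00, 13:30–16:00.
Callum → UTC: 06:00–07:00, 08:00–09:00, 10:00–10:30, 11:00–12:00, 12:30–14:00.
Oren → UTC: 00:30–01:00, 02:30–03:00, 04:00–06:00.
Hassan → UTC: 09:30–10:00, 10:30–11:30, 12:00–14:00, 14:30–15:00.
Liang → UTC: 03:00–04:00, 05:30–06:00, 09:00–09:30, 10:00–11:30.
Isla ∩ Callum: 12:30–13:00, 13:30–14:00.
Isla ∩ Callum ∩ Oren: (none).
Isla ∩ Callum ∩ Oren ∩ Hassan: (none).
Isla ∩ Callum ∩ Oren ∩ Hassan ∩ Liang: (none).
Windows ≥ 90 min: (none).

none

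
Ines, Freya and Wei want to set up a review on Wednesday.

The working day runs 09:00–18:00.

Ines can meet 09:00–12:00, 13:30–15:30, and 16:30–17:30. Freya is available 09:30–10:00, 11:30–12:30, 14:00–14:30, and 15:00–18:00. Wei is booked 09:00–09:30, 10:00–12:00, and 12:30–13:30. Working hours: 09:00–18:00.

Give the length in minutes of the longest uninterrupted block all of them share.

60 minutes

Wei free within 09:00–18:00: 09:30–10:00, 12:00–12:30, 13:30–18:00.
Ines ∩ Freya: 09:30–10:00, 11:30–12:00, 14:00–14:30, 15:00–15:30, 16:30–17:30.
Ines ∩ Freya ∩ Wei: 09:30–10:00, 14:00–14:30, 15:00–15:30, 16:30–17:30.
Common window lengths: 30, 30, 30, 60 min; longest is 60.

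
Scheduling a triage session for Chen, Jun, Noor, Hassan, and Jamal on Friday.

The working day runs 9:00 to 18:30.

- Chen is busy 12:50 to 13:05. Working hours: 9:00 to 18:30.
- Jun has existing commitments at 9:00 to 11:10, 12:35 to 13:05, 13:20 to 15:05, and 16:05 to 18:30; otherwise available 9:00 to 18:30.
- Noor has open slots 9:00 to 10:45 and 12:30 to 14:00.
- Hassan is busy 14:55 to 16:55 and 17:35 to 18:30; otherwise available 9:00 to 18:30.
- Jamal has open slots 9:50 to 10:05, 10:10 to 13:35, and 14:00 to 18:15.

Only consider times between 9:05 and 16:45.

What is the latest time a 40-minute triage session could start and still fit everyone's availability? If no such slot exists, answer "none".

none

Chen free within 09:00–18:30: 09:00–12:50, 13:05–18:30.
Jun free within 09:00–18:30: 11:10–12:35, 13:05–13:20, 15:05–16:05.
Hassan free within 09:00–18:30: 09:00–14:55, 16:55–17:35.
Chen ∩ Jun: 11:10–12:35, 13:05–13:20, 15:05–16:05.
Chen ∩ Jun ∩ Noor: 12:30–12:35, 13:05–13:20.
Chen ∩ Jun ∩ Noor ∩ Hassan: 12:30–12:35, 13:05–13:20.
Chen ∩ Jun ∩ Noor ∩ Hassan ∩ Jamal: 12:30–12:35, 13:05–13:20.
Restricted to 09:05–16:45: 12:30–12:35, 13:05–13:20.
Windows ≥ 40 min: (none).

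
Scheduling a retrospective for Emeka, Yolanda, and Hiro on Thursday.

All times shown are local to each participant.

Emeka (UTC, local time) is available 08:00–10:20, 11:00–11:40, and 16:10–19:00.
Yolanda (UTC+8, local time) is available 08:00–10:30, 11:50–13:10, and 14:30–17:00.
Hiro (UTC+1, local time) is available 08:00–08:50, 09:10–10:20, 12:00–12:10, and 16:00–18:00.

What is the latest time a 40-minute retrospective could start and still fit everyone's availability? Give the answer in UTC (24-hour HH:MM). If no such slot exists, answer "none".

Emeka → UTC: 08:00–10:20, 11:00–11:40, 16:10–19:00.
Yolanda → UTC: 00:00–02:30, 03:50–05:10, 06:30–09:00.
Hiro → UTC: 07:00–07:50, 08:10–09:20, 11:00–11:10, 15:00–17:00.
Emeka ∩ Yolanda: 08:00–09:00.
Emeka ∩ Yolanda ∩ Hiro: 08:10–09:00.
Windows ≥ 40 min: 08:10–09:00.
Latest start in the last window 08:10–09:00 is 09:00 − 40 min = 08:20.

08:20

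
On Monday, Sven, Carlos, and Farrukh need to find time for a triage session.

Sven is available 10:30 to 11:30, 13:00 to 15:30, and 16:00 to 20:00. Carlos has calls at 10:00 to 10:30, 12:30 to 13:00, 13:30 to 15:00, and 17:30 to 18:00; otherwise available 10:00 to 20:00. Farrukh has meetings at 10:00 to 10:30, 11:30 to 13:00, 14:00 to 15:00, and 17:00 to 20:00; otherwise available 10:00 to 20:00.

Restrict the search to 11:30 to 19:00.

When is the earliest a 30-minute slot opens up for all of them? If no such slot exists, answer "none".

Carlos free within 10:00–20:00: 10:30–12:30, 13:00–13:30, 15:00–17:30, 18:00–20:00.
Farrukh free within 10:00–20:00: 10:30–11:30, 13:00–14:00, 15:00–17:00.
Sven ∩ Carlos: 10:30–11:30, 13:00–13:30, 15:00–15:30, 16:00–17:30, 18:00–20:00.
Sven ∩ Carlos ∩ Farrukh: 10:30–11:30, 13:00–13:30, 15:00–15:30, 16:00–17:00.
Restricted to 11:30–19:00: 13:00–13:30, 15:00–15:30, 16:00–17:00.
Windows ≥ 30 min: 13:00–13:30, 15:00–15:30, 16:00–17:00.
Earliest such window starts at 13:00.

13:00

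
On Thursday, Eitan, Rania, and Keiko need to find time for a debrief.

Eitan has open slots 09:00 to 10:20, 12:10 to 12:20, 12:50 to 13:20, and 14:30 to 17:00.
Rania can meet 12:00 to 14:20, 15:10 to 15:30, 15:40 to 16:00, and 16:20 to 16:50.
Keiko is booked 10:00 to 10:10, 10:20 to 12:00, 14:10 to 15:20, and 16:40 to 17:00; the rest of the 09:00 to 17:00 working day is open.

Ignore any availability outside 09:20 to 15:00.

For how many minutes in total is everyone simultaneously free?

40 minutes

Keiko free within 09:00–17:00: 09:00–10:00, 10:10–10:20, 12:00–14:10, 15:20–16:40.
Eitan ∩ Rania: 12:10–12:20, 12:50–13:20, 15:10–15:30, 15:40–16:00, 16:20–16:50.
Eitan ∩ Rania ∩ Keiko: 12:10–12:20, 12:50–13:20, 15:20–15:30, 15:40–16:00, 16:20–16:40.
Restricted to 09:20–15:00: 12:10–12:20, 12:50–13:20.
Total common minutes: 10 + 30 = 40.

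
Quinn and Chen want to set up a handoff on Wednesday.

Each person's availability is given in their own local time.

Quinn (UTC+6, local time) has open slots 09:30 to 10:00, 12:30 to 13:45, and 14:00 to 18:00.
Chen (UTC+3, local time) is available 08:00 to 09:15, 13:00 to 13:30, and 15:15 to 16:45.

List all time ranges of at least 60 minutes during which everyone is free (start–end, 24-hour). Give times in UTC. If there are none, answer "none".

Quinn → UTC: 03:30–04:00, 06:30–07:45, 08:00–12:00.
Chen → UTC: 05:00–06:15, 10:00–10:30, 12:15–13:45.
Quinn ∩ Chen: 10:00–10:30.
Windows ≥ 60 min: (none).

none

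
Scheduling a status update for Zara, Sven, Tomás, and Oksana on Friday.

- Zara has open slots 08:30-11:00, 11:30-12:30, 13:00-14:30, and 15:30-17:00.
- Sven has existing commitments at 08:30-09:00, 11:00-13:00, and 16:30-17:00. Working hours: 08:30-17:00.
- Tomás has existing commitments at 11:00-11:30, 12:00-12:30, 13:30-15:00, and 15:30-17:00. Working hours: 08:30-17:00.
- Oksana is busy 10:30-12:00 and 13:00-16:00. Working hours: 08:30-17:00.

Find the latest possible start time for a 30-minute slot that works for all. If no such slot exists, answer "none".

10:00

Sven free within 08:30–17:00: 09:00–11:00, 13:00–16:30.
Tomás free within 08:30–17:00: 08:30–11:00, 11:30–12:00, 12:30–13:30, 15:00–15:30.
Oksana free within 08:30–17:00: 08:30–10:30, 12:00–13:00, 16:00–17:00.
Zara ∩ Sven: 09:00–11:00, 13:00–14:30, 15:30–16:30.
Zara ∩ Sven ∩ Tomás: 09:00–11:00, 13:00–13:30.
Zara ∩ Sven ∩ Tomás ∩ Oksana: 09:00–10:30.
Windows ≥ 30 min: 09:00–10:30.
Latest start in the last window 09:00–10:30 is 10:30 − 30 min = 10:00.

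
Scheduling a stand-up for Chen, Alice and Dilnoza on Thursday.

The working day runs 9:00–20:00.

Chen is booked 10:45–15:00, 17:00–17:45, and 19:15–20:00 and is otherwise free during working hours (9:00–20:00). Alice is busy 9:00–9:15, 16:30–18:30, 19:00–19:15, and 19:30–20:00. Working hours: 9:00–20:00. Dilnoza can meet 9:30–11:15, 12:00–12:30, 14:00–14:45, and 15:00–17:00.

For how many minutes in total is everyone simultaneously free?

165 minutes

Chen free within 09:00–20:00: 09:00–10:45, 15:00–17:00, 17:45–19:15.
Alice free within 09:00–20:00: 09:15–16:30, 18:30–19:00, 19:15–19:30.
Chen ∩ Alice: 09:15–10:45, 15:00–16:30, 18:30–19:00.
Chen ∩ Alice ∩ Dilnoza: 09:30–10:45, 15:00–16:30.
Total common minutes: 75 + 90 = 165.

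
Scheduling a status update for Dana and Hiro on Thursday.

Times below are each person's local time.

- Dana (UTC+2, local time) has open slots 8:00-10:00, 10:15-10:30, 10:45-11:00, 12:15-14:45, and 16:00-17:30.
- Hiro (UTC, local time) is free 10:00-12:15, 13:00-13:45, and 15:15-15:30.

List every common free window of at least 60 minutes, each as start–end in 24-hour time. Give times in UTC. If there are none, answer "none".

10:15–12:15

Dana → UTC: 06:00–08:00, 08:15–08:30, 08:45–09:00, 10:15–12:45, 14:00–15:30.
Hiro → UTC: 10:00–12:15, 13:00–13:45, 15:15–15:30.
Dana ∩ Hiro: 10:15–12:15, 15:15–15:30.
Windows ≥ 60 min: 10:15–12:15.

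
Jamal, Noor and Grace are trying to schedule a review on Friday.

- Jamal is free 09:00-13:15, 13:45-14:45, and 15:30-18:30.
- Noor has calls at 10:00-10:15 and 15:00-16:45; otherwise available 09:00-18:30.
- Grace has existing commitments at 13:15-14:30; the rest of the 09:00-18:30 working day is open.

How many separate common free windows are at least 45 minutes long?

Noor free within 09:00–18:30: 09:00–10:00, 10:15–15:00, 16:45–18:30.
Grace free within 09:00–18:30: 09:00–13:15, 14:30–18:30.
Jamal ∩ Noor: 09:00–10:00, 10:15–13:15, 13:45–14:45, 16:45–18:30.
Jamal ∩ Noor ∩ Grace: 09:00–10:00, 10:15–13:15, 14:30–14:45, 16:45–18:30.
Windows ≥ 45 min: 09:00–10:00, 10:15–13:15, 16:45–18:30.
That's 3 windows.

3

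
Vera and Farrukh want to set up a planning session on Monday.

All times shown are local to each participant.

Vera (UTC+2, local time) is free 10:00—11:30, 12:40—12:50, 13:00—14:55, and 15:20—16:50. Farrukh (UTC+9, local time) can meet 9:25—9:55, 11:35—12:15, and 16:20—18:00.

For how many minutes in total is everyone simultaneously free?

Vera → UTC: 08:00–09:30, 10:40–10:50, 11:00–12:55, 13:20–14:50.
Farrukh → UTC: 00:25–00:55, 02:35–03:15, 07:20–09:00.
Vera ∩ Farrukh: 08:00–09:00.
Total common minutes: 60.

60 minutes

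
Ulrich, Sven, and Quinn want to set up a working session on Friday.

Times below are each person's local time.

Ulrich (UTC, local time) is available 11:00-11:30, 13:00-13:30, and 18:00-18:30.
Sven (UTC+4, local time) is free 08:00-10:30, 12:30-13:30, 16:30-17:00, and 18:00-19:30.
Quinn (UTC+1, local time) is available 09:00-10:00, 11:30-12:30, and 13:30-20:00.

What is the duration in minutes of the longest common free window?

0 minutes

Ulrich → UTC: 11:00–11:30, 13:00–13:30, 18:00–18:30.
Sven → UTC: 04:00–06:30, 08:30–09:30, 12:30–13:00, 14:00–15:30.
Quinn → UTC: 08:00–09:00, 10:30–11:30, 12:30–19:00.
Ulrich ∩ Sven: (none).
Ulrich ∩ Sven ∩ Quinn: (none).
No common window.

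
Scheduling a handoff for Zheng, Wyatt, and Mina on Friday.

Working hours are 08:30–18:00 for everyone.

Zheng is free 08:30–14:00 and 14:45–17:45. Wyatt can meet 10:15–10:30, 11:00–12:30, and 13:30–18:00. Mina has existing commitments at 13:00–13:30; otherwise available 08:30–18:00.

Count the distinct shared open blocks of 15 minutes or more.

4

Mina free within 08:30–18:00: 08:30–13:00, 13:30–18:00.
Zheng ∩ Wyatt: 10:15–10:30, 11:00–12:30, 13:30–14:00, 14:45–17:45.
Zheng ∩ Wyatt ∩ Mina: 10:15–10:30, 11:00–12:30, 13:30–14:00, 14:45–17:45.
Windows ≥ 15 min: 10:15–10:30, 11:00–12:30, 13:30–14:00, 14:45–17:45.
That's 4 windows.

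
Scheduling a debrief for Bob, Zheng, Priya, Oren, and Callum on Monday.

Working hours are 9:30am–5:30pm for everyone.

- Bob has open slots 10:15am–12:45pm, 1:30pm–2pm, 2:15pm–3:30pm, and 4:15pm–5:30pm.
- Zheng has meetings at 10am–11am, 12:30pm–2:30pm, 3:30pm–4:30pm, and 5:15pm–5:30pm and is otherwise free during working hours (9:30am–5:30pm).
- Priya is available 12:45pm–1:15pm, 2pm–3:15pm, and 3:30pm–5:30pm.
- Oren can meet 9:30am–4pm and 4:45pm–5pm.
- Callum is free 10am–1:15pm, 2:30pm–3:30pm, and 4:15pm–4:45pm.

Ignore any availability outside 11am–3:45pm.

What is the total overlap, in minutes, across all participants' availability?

Zheng free within 09:30–17:30: 09:30–10:00, 11:00–12:30, 14:30–15:30, 16:30–17:15.
Bob ∩ Zheng: 11:00–12:30, 14:30–15:30, 16:30–17:15.
Bob ∩ Zheng ∩ Priya: 14:30–15:15, 16:30–17:15.
Bob ∩ Zheng ∩ Priya ∩ Oren: 14:30–15:15, 16:45–17:00.
Bob ∩ Zheng ∩ Priya ∩ Oren ∩ Callum: 14:30–15:15.
Restricted to 11:00–15:45: 14:30–15:15.
Total common minutes: 45.

45 minutes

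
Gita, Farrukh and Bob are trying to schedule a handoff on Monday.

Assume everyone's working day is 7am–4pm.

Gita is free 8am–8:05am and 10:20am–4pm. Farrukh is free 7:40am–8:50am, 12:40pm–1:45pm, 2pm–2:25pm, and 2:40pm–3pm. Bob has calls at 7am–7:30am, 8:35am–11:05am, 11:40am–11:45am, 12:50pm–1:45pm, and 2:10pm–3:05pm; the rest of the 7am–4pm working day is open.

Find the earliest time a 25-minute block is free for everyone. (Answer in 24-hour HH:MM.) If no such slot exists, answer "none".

none

Bob free within 07:00–16:00: 07:30–08:35, 11:05–11:40, 11:45–12:50, 13:45–14:10, 15:05–16:00.
Gita ∩ Farrukh: 08:00–08:05, 12:40–13:45, 14:00–14:25, 14:40–15:00.
Gita ∩ Farrukh ∩ Bob: 08:00–08:05, 12:40–12:50, 14:00–14:10.
Windows ≥ 25 min: (none).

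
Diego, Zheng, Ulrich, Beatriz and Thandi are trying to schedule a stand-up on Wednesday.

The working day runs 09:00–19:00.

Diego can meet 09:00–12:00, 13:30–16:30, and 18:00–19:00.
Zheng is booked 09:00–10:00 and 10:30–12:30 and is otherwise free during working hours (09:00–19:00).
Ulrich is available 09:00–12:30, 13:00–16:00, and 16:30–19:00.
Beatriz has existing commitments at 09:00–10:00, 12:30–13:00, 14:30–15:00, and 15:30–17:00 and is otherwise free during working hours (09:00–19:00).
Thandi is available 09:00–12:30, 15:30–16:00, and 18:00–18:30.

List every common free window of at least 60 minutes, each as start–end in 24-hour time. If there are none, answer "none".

none

Zheng free within 09:00–19:00: 10:00–10:30, 12:30–19:00.
Beatriz free within 09:00–19:00: 10:00–12:30, 13:00–14:30, 15:00–15:30, 17:00–19:00.
Diego ∩ Zheng: 10:00–10:30, 13:30–16:30, 18:00–19:00.
Diego ∩ Zheng ∩ Ulrich: 10:00–10:30, 13:30–16:00, 18:00–19:00.
Diego ∩ Zheng ∩ Ulrich ∩ Beatriz: 10:00–10:30, 13:30–14:30, 15:00–15:30, 18:00–19:00.
Diego ∩ Zheng ∩ Ulrich ∩ Beatriz ∩ Thandi: 10:00–10:30, 18:00–18:30.
Windows ≥ 60 min: (none).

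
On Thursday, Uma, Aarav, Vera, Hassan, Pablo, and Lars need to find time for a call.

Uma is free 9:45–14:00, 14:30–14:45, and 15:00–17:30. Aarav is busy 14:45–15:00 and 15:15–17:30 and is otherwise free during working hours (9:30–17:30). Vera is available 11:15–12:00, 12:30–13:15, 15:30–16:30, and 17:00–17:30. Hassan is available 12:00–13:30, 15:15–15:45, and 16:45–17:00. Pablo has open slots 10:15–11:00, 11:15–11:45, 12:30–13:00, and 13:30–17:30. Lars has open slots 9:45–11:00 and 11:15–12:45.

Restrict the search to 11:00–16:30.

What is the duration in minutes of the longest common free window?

15 minutes

Aarav free within 09:30–17:30: 09:30–14:45, 15:00–15:15.
Uma ∩ Aarav: 09:45–14:00, 14:30–14:45, 15:00–15:15.
Uma ∩ Aarav ∩ Vera: 11:15–12:00, 12:30–13:15.
Uma ∩ Aarav ∩ Vera ∩ Hassan: 12:30–13:15.
Uma ∩ Aarav ∩ Vera ∩ Hassan ∩ Pablo: 12:30–13:00.
Uma ∩ Aarav ∩ Vera ∩ Hassan ∩ Pablo ∩ Lars: 12:30–12:45.
Restricted to 11:00–16:30: 12:30–12:45.
Single common window of 15 minutes.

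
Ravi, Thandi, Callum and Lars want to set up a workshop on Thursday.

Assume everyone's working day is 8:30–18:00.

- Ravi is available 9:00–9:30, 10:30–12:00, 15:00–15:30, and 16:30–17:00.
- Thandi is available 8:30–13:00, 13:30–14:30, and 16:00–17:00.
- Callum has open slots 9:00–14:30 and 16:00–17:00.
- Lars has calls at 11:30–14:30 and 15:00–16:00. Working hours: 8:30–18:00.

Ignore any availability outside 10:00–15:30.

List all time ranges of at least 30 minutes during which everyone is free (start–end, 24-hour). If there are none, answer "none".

10:30–11:30

Lars free within 08:30–18:00: 08:30–11:30, 14:30–15:00, 16:00–18:00.
Ravi ∩ Thandi: 09:00–09:30, 10:30–12:00, 16:30–17:00.
Ravi ∩ Thandi ∩ Callum: 09:00–09:30, 10:30–12:00, 16:30–17:00.
Ravi ∩ Thandi ∩ Callum ∩ Lars: 09:00–09:30, 10:30–11:30, 16:30–17:00.
Restricted to 10:00–15:30: 10:30–11:30.
Windows ≥ 30 min: 10:30–11:30.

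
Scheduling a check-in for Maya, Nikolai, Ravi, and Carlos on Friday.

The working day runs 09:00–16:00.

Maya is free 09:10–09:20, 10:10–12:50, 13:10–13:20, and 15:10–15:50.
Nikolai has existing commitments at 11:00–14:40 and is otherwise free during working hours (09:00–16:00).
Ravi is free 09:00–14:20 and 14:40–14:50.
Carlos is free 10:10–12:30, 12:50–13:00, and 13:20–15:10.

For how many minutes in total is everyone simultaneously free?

Nikolai free within 09:00–16:00: 09:00–11:00, 14:40–16:00.
Maya ∩ Nikolai: 09:10–09:20, 10:10–11:00, 15:10–15:50.
Maya ∩ Nikolai ∩ Ravi: 09:10–09:20, 10:10–11:00.
Maya ∩ Nikolai ∩ Ravi ∩ Carlos: 10:10–11:00.
Total common minutes: 50.

50 minutes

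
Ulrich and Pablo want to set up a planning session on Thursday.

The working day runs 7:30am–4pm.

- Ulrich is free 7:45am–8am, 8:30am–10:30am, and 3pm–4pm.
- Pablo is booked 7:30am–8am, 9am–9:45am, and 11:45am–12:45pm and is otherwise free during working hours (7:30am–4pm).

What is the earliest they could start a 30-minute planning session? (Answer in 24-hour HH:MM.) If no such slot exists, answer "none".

08:30

Pablo free within 07:30–16:00: 08:00–09:00, 09:45–11:45, 12:45–16:00.
Ulrich ∩ Pablo: 08:30–09:00, 09:45–10:30, 15:00–16:00.
Windows ≥ 30 min: 08:30–09:00, 09:45–10:30, 15:00–16:00.
Earliest such window starts at 08:30.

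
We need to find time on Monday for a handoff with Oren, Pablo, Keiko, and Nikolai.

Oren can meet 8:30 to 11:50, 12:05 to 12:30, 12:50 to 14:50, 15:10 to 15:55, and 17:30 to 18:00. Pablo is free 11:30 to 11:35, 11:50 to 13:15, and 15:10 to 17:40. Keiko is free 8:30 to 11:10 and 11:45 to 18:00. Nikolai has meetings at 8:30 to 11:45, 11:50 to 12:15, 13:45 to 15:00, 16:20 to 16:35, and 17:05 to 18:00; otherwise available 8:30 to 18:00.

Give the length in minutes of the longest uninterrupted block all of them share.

Nikolai free within 08:30–18:00: 11:45–11:50, 12:15–13:45, 15:00–16:20, 16:35–17:05.
Oren ∩ Pablo: 11:30–11:35, 12:05–12:30, 12:50–13:15, 15:10–15:55, 17:30–17:40.
Oren ∩ Pablo ∩ Keiko: 12:05–12:30, 12:50–13:15, 15:10–15:55, 17:30–17:40.
Oren ∩ Pablo ∩ Keiko ∩ Nikolai: 12:15–12:30, 12:50–13:15, 15:10–15:55.
Common window lengths: 15, 25, 45 min; longest is 45.

45 minutes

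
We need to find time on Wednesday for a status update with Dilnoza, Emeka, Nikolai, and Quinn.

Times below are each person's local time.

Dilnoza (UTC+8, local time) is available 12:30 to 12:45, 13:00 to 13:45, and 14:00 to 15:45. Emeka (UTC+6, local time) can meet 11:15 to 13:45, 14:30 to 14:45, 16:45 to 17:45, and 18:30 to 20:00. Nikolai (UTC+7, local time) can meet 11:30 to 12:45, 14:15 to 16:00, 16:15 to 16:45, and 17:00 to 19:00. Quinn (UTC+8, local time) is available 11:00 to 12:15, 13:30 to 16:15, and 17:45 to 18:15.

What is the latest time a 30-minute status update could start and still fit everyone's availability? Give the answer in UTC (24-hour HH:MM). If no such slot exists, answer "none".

Dilnoza → UTC: 04:30–04:45, 05:00–05:45, 06:00–07:45.
Emeka → UTC: 05:15–07:45, 08:30–08:45, 10:45–11:45, 12:30–14:00.
Nikolai → UTC: 04:30–05:45, 07:15–09:00, 09:15–09:45, 10:00–12:00.
Quinn → UTC: 03:00–04:15, 05:30–08:15, 09:45–10:15.
Dilnoza ∩ Emeka: 05:15–05:45, 06:00–07:45.
Dilnoza ∩ Emeka ∩ Nikolai: 05:15–05:45, 07:15–07:45.
Dilnoza ∩ Emeka ∩ Nikolai ∩ Quinn: 05:30–05:45, 07:15–07:45.
Windows ≥ 30 min: 07:15–07:45.
Latest start in the last window 07:15–07:45 is 07:45 − 30 min = 07:15.

07:15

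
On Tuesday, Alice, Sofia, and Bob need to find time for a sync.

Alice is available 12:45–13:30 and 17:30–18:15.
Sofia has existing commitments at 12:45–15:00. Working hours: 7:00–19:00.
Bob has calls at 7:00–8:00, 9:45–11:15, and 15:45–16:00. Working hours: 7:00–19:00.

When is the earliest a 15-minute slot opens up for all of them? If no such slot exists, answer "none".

17:30

Sofia free within 07:00–19:00: 07:00–12:45, 15:00–19:00.
Bob free within 07:00–19:00: 08:00–09:45, 11:15–15:45, 16:00–19:00.
Alice ∩ Sofia: 17:30–18:15.
Alice ∩ Sofia ∩ Bob: 17:30–18:15.
Windows ≥ 15 min: 17:30–18:15.
Earliest such window starts at 17:30.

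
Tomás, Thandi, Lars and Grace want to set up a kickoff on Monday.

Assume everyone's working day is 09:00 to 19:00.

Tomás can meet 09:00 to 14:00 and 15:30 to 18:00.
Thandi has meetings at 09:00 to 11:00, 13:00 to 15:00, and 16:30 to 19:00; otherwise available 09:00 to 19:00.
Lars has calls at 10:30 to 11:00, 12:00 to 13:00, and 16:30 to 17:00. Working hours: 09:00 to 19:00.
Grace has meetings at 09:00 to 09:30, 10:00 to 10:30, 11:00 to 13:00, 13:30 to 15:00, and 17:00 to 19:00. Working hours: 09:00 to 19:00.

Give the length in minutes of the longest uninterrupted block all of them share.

60 minutes

Thandi free within 09:00–19:00: 11:00–13:00, 15:00–16:30.
Lars free within 09:00–19:00: 09:00–10:30, 11:00–12:00, 13:00–16:30, 17:00–19:00.
Grace free within 09:00–19:00: 09:30–10:00, 10:30–11:00, 13:00–13:30, 15:00–17:00.
Tomás ∩ Thandi: 11:00–13:00, 15:30–16:30.
Tomás ∩ Thandi ∩ Lars: 11:00–12:00, 15:30–16:30.
Tomás ∩ Thandi ∩ Lars ∩ Grace: 15:30–16:30.
Single common window of 60 minutes.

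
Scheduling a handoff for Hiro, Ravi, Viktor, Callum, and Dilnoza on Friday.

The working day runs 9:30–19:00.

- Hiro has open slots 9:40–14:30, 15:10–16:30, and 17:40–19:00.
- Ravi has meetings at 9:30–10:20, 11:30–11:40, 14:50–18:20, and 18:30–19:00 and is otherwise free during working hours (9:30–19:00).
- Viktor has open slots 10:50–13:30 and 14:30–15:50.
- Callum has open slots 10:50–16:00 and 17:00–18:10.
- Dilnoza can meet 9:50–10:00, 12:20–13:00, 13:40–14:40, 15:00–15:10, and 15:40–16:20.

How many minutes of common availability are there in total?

Ravi free within 09:30–19:00: 10:20–11:30, 11:40–14:50, 18:20–18:30.
Hiro ∩ Ravi: 10:20–11:30, 11:40–14:30, 18:20–18:30.
Hiro ∩ Ravi ∩ Viktor: 10:50–11:30, 11:40–13:30.
Hiro ∩ Ravi ∩ Viktor ∩ Callum: 10:50–11:30, 11:40–13:30.
Hiro ∩ Ravi ∩ Viktor ∩ Callum ∩ Dilnoza: 12:20–13:00.
Total common minutes: 40.

40 minutes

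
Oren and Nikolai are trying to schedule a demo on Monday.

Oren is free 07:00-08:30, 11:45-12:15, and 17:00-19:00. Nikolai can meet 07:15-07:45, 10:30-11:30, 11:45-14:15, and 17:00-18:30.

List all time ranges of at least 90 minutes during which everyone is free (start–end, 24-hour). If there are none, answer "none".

Oren ∩ Nikolai: 07:15–07:45, 11:45–12:15, 17:00–18:30.
Windows ≥ 90 min: 17:00–18:30.

17:00–18:30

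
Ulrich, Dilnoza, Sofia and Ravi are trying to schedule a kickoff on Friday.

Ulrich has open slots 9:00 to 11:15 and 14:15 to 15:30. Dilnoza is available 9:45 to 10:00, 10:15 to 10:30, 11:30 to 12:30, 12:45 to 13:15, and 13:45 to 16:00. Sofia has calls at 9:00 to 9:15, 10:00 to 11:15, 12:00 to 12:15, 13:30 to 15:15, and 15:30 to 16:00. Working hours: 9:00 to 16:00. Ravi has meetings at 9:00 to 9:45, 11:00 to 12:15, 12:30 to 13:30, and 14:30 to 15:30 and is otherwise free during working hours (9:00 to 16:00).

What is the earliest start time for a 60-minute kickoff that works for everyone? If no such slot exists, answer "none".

none

Sofia free within 09:00–16:00: 09:15–10:00, 11:15–12:00, 12:15–13:30, 15:15–15:30.
Ravi free within 09:00–16:00: 09:45–11:00, 12:15–12:30, 13:30–14:30, 15:30–16:00.
Ulrich ∩ Dilnoza: 09:45–10:00, 10:15–10:30, 14:15–15:30.
Ulrich ∩ Dilnoza ∩ Sofia: 09:45–10:00, 15:15–15:30.
Ulrich ∩ Dilnoza ∩ Sofia ∩ Ravi: 09:45–10:00.
Windows ≥ 60 min: (none).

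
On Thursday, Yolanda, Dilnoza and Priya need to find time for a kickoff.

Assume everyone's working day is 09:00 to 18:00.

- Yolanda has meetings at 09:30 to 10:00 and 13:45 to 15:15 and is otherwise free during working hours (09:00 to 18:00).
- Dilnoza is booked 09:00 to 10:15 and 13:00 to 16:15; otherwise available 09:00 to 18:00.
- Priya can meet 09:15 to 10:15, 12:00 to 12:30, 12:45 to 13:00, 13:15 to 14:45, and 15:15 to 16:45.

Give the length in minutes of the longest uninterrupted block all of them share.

Yolanda free within 09:00–18:00: 09:00–09:30, 10:00–13:45, 15:15–18:00.
Dilnoza free within 09:00–18:00: 10:15–13:00, 16:15–18:00.
Yolanda ∩ Dilnoza: 10:15–13:00, 16:15–18:00.
Yolanda ∩ Dilnoza ∩ Priya: 12:00–12:30, 12:45–13:00, 16:15–16:45.
Common window lengths: 30, 15, 30 min; longest is 30.

30 minutes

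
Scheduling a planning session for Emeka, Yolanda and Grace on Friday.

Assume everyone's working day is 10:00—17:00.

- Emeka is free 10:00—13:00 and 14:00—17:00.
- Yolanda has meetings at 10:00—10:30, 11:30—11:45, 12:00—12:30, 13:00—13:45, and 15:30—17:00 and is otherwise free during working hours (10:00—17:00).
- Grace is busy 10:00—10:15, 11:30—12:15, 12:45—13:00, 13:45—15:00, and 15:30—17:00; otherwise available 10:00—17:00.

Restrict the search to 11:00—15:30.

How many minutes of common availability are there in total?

75 minutes

Yolanda free within 10:00–17:00: 10:30–11:30, 11:45–12:00, 12:30–13:00, 13:45–15:30.
Grace free within 10:00–17:00: 10:15–11:30, 12:15–12:45, 13:00–13:45, 15:00–15:30.
Emeka ∩ Yolanda: 10:30–11:30, 11:45–12:00, 12:30–13:00, 14:00–15:30.
Emeka ∩ Yolanda ∩ Grace: 10:30–11:30, 12:30–12:45, 15:00–15:30.
Restricted to 11:00–15:30: 11:00–11:30, 12:30–12:45, 15:00–15:30.
Total common minutes: 30 + 15 + 30 = 75.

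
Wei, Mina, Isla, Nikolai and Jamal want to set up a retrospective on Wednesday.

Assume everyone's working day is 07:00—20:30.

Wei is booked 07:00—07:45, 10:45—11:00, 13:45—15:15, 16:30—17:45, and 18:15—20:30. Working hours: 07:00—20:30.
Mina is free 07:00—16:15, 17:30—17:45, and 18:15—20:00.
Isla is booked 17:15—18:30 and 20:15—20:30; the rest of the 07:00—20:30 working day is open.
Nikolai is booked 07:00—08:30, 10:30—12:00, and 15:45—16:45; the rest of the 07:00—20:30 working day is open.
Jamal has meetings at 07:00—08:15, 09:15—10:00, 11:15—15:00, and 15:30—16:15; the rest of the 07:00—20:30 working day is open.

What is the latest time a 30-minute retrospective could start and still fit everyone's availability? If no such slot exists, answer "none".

Wei free within 07:00–20:30: 07:45–10:45, 11:00–13:45, 15:15–16:30, 17:45–18:15.
Isla free within 07:00–20:30: 07:00–17:15, 18:30–20:15.
Nikolai free within 07:00–20:30: 08:30–10:30, 12:00–15:45, 16:45–20:30.
Jamal free within 07:00–20:30: 08:15–09:15, 10:00–11:15, 15:00–15:30, 16:15–20:30.
Wei ∩ Mina: 07:45–10:45, 11:00–13:45, 15:15–16:15.
Wei ∩ Mina ∩ Isla: 07:45–10:45, 11:00–13:45, 15:15–16:15.
Wei ∩ Mina ∩ Isla ∩ Nikolai: 08:30–10:30, 12:00–13:45, 15:15–15:45.
Wei ∩ Mina ∩ Isla ∩ Nikolai ∩ Jamal: 08:30–09:15, 10:00–10:30, 15:15–15:30.
Windows ≥ 30 min: 08:30–09:15, 10:00–10:30.
Latest start in the last window 10:00–10:30 is 10:30 − 30 min = 10:00.

10:00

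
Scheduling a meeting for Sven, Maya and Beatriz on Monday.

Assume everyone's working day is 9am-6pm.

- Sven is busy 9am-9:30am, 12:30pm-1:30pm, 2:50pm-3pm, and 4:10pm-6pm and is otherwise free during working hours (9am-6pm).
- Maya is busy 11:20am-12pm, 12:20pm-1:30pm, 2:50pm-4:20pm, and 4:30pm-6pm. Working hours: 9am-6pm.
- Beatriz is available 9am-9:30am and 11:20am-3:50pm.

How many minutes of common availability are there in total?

Sven free within 09:00–18:00: 09:30–12:30, 13:30–14:50, 15:00–16:10.
Maya free within 09:00–18:00: 09:00–11:20, 12:00–12:20, 13:30–14:50, 16:20–16:30.
Sven ∩ Maya: 09:30–11:20, 12:00–12:20, 13:30–14:50.
Sven ∩ Maya ∩ Beatriz: 12:00–12:20, 13:30–14:50.
Total common minutes: 20 + 80 = 100.

100 minutes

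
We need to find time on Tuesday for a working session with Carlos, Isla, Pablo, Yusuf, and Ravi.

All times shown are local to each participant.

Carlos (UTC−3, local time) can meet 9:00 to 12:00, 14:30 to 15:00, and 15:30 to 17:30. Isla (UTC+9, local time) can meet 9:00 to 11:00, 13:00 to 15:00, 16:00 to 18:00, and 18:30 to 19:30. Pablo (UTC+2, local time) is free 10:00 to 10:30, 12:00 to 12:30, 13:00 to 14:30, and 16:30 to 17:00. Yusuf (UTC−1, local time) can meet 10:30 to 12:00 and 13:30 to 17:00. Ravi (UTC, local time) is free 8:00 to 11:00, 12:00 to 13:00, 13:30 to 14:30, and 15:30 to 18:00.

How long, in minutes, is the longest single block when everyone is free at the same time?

Carlos → UTC: 12:00–15:00, 17:30–18:00, 18:30–20:30.
Isla → UTC: 00:00–02:00, 04:00–06:00, 07:00–09:00, 09:30–10:30.
Pablo → UTC: 08:00–08:30, 10:00–10:30, 11:00–12:30, 14:30–15:00.
Yusuf → UTC: 11:30–13:00, 14:30–18:00.
Ravi → UTC: 08:00–11:00, 12:00–13:00, 13:30–14:30, 15:30–18:00.
Carlos ∩ Isla: (none).
Carlos ∩ Isla ∩ Pablo: (none).
Carlos ∩ Isla ∩ Pablo ∩ Yusuf: (none).
Carlos ∩ Isla ∩ Pablo ∩ Yusuf ∩ Ravi: (none).
No common window.

0 minutes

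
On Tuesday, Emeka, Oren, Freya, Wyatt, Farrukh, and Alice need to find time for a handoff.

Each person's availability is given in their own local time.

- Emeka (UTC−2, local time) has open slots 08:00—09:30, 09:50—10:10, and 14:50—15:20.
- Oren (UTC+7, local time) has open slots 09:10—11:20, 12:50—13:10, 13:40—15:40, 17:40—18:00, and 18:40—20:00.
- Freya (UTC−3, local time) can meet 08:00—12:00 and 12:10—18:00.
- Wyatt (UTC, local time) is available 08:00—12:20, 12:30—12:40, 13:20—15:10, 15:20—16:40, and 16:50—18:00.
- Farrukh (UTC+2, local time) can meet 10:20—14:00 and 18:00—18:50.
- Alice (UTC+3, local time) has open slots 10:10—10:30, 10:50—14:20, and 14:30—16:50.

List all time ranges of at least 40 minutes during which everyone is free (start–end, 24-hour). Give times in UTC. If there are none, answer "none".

Emeka → UTC: 10:00–11:30, 11:50–12:10, 16:50–17:20.
Oren → UTC: 02:10–04:20, 05:50–06:10, 06:40–08:40, 10:40–11:00, 11:40–13:00.
Freya → UTC: 11:00–15:00, 15:10–21:00.
Wyatt → UTC: 08:00–12:20, 12:30–12:40, 13:20–15:10, 15:20–16:40, 16:50–18:00.
Farrukh → UTC: 08:20–12:00, 16:00–16:50.
Alice → UTC: 07:10–07:30, 07:50–11:20, 11:30–13:50.
Emeka ∩ Oren: 10:40–11:00, 11:50–12:10.
Emeka ∩ Oren ∩ Freya: 11:50–12:10.
Emeka ∩ Oren ∩ Freya ∩ Wyatt: 11:50–12:10.
Emeka ∩ Oren ∩ Freya ∩ Wyatt ∩ Farrukh: 11:50–12:00.
Emeka ∩ Oren ∩ Freya ∩ Wyatt ∩ Farrukh ∩ Alice: 11:50–12:00.
Windows ≥ 40 min: (none).

none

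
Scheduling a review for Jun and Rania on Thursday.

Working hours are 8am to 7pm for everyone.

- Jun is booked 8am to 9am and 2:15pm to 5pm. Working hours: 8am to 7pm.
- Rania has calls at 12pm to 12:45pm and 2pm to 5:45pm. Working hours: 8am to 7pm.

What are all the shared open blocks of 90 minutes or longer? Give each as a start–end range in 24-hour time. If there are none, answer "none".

09:00–12:00

Jun free within 08:00–19:00: 09:00–14:15, 17:00–19:00.
Rania free within 08:00–19:00: 08:00–12:00, 12:45–14:00, 17:45–19:00.
Jun ∩ Rania: 09:00–12:00, 12:45–14:00, 17:45–19:00.
Windows ≥ 90 min: 09:00–12:00.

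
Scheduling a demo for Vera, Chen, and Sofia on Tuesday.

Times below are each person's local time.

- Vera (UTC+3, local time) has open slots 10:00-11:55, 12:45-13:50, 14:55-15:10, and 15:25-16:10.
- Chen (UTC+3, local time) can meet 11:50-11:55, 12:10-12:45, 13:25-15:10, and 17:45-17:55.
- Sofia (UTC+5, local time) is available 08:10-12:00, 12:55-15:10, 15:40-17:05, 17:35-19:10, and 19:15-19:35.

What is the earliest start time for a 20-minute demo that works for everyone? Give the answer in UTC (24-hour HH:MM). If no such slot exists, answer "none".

Vera → UTC: 07:00–08:55, 09:45–10:50, 11:55–12:10, 12:25–13:10.
Chen → UTC: 08:50–08:55, 09:10–09:45, 10:25–12:10, 14:45–14:55.
Sofia → UTC: 03:10–07:00, 07:55–10:10, 10:40–12:05, 12:35–14:10, 14:15–14:35.
Vera ∩ Chen: 08:50–08:55, 10:25–10:50, 11:55–12:10.
Vera ∩ Chen ∩ Sofia: 08:50–08:55, 10:40–10:50, 11:55–12:05.
Windows ≥ 20 min: (none).

none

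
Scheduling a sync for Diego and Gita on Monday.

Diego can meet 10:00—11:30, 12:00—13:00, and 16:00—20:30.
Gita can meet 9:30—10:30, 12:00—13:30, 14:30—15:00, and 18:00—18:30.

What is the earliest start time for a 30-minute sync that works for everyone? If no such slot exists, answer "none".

10:00

Diego ∩ Gita: 10:00–10:30, 12:00–13:00, 18:00–18:30.
Windows ≥ 30 min: 10:00–10:30, 12:00–13:00, 18:00–18:30.
Earliest such window starts at 10:00.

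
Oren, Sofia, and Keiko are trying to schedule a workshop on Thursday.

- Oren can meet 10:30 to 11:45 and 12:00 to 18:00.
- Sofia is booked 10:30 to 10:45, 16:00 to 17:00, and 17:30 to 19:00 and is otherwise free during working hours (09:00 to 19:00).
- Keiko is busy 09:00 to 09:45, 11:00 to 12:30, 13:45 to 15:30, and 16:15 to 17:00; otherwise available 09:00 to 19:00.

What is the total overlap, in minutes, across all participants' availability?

150 minutes

Sofia free within 09:00–19:00: 09:00–10:30, 10:45–16:00, 17:00–17:30.
Keiko free within 09:00–19:00: 09:45–11:00, 12:30–13:45, 15:30–16:15, 17:00–19:00.
Oren ∩ Sofia: 10:45–11:45, 12:00–16:00, 17:00–17:30.
Oren ∩ Sofia ∩ Keiko: 10:45–11:00, 12:30–13:45, 15:30–16:00, 17:00–17:30.
Total common minutes: 15 + 75 + 30 + 30 = 150.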